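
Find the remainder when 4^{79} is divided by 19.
By Fermat: 4^{18} ≡ 1 (mod 19). 79 = 4×18 + 7. So 4^{79} ≡ 4^{7} ≡ 6 (mod 19)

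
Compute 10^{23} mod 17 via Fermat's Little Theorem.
5

By Fermat's Little Theorem, a^(p-1) ≡ 1 (mod p) for prime p and gcd(a, p) = 1
Here p = 17, so 10^16 ≡ 1 (mod 17)
We can reduce the exponent: 23 mod 16 = 7
So 10^23 ≡ 10^7 (mod 17)
Computing: 10^7 mod 17 = 5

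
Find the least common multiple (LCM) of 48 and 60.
240

First find GCD(48, 60) using the Euclidean algorithm:
48 = 0 × 60 + 48
60 = 1 × 48 + 12
48 = 4 × 12 + 0
GCD(48, 60) = 12

LCM formula: LCM(a, b) = (a × b) / GCD(a, b)
LCM(48, 60) = (48 × 60) / 12
LCM(48, 60) = 2880 / 12
LCM(48, 60) = 240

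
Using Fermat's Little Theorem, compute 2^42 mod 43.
By Fermat's Little Theorem, 2^{42} ≡ 1 (mod 43) since 43 is prime and gcd(2, 43) = 1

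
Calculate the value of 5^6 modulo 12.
6 = 4 + 2 (binary 110). Repeated squaring mod 12: 5^1 ≡ 5; 5^2 ≡ 5² = 25 ≡ 1; 5^4 ≡ 1² = 1 ≡ 1. Multiply: 5^6 = 5^4 × 5^2 ≡ 1 × 1 (mod 12): 1 × 1 = 1 ≡ 1. So 5^6 ≡ 1 (mod 12).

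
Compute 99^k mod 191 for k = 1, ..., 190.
g^1, g^2, ..., g^{190} mod 191: {99, 60, 19, 162, 185, 170, 22, 77, 174, 36, 126, 59, 111, 102, 166, 8, 28, 98, 152, 150, 143, 23, 176, 43, 55, 97, 53, 90, 124, 52, 182, 64, 33, 20, 70, 54, 189, 184, 71, 153, 58, 12, 42, 147, 37, 34, 119, 130, 73, 160, 178, 50, 175, 135, 186, 78, 82, 96, 145, 30, 105, 81, 188, 85, 11, 134, 87, 18, 63, 125, 151, 51, 83, 4, 14, 49, 76, 75, 167, 107, 88, 117, 123, 144, 122, 45, 62, 26, 91, 32, 112, 10, 35, 27, 190, 92, 131, 172, 29, 6, 21, 169, 114, 17, 155, 65, 132, 80, 89, 25, 183, 163, 93, 39, 41, 48, 168, 15, 148, 136, 94, 138, 101, 67, 139, 9, 127, 158, 171, 121, 137, 2, 7, 120, 38, 133, 179, 149, 44, 154, 157, 72, 61, 118, 31, 13, 141, 16, 56, 5, 113, 109, 95, 46, 161, 86, 110, 3, 106, 180, 57, 104, 173, 128, 66, 40, 140, 108, 187, 177, 142, 115, 116, 24, 84, 103, 74, 68, 47, 69, 146, 129, 165, 100, 159, 79, 181, 156, 164, 1}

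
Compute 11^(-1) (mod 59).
43

Using Extended Euclidean Algorithm:
gcd(11, 59) = 1
Bezout coefficients: 11 × -16 + 59 × 3 = 1
So 11 × -16 ≡ 1 (mod 59)
The inverse is -16 mod 59 = 43
Verification: 11 × 43 = 473 = 8 × 59 + 1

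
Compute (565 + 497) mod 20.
2

(565 + 497) = 1062
1062 mod 20 = 2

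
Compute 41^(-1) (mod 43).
21

Using Extended Euclidean Algorithm:
gcd(41, 43) = 1
Bezout coefficients: 41 × 21 + 43 × -20 = 1
So 41 × 21 ≡ 1 (mod 43)
The inverse is 21 mod 43 = 21
Verification: 41 × 21 = 861 = 20 × 43 + 1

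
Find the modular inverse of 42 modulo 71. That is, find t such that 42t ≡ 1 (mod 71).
22

Using Extended Euclidean Algorithm:
gcd(42, 71) = 1
Bezout coefficients: 42 × 22 + 71 × -13 = 1
So 42 × 22 ≡ 1 (mod 71)
The inverse is 22 mod 71 = 22
Verification: 42 × 22 = 924 = 13 × 71 + 1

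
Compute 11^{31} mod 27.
20

Using successive squaring:
Binary expansion of 31: 11111
Powers of 11 mod 27 (each is the square of the previous):
  11^1 ≡ 11 (mod 27)
  11^2 ≡ 11² = 121 ≡ 13 (mod 27)
  11^4 ≡ 13² = 169 ≡ 7 (mod 27)
  11^8 ≡ 7² = 49 ≡ 22 (mod 27)
  11^16 ≡ 22² = 484 ≡ 25 (mod 27)
31 = 16 + 8 + 4 + 2 + 1, so 11^31 = 11^16 × 11^8 × 11^4 × 11^2 × 11^1 ≡ 25 × 22 × 7 × 13 × 11 (mod 27)
Multiplying step by step:
  25 × 22 = 550 ≡ 10 (mod 27)
  10 × 7 = 70 ≡ 16 (mod 27)
  16 × 13 = 208 ≡ 19 (mod 27)
  19 × 11 = 209 ≡ 20 (mod 27)
Result: 11^31 ≡ 20 (mod 27)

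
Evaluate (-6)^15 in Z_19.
Using repeated squaring. (-6) ≡ 13 (mod 19). 15 = 8 + 4 + 2 + 1 (binary 1111). Repeated squaring mod 19: 13^1 ≡ 13; 13^2 ≡ 13² = 169 ≡ 17; 13^4 ≡ 17² = 289 ≡ 4; 13^8 ≡ 4² = 16 ≡ 16. Multiply: (-6)^15 ≡ 13^8 × 13^4 × 13^2 × 13^1 ≡ 16 × 4 × 17 × 13 (mod 19): 16 × 4 = 64 ≡ 7; 7 × 17 = 119 ≡ 5; 5 × 13 = 65 ≡ 8. So (-6)^15 ≡ 8 (mod 19).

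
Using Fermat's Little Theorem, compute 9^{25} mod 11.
1

By Fermat's Little Theorem, a^(p-1) ≡ 1 (mod p) for prime p and gcd(a, p) = 1
Here p = 11, so 9^10 ≡ 1 (mod 11)
We can reduce the exponent: 25 mod 10 = 5
So 9^25 ≡ 9^5 (mod 11)
Computing: 9^5 mod 11 = 1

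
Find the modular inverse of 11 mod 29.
11^(-1) ≡ 8 (mod 29). Verification: 11 × 8 = 88 ≡ 1 (mod 29)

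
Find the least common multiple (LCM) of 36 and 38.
684

First find GCD(36, 38) using the Euclidean algorithm:
36 = 0 × 38 + 36
38 = 1 × 36 + 2
36 = 18 × 2 + 0
GCD(36, 38) = 2

LCM formula: LCM(a, b) = (a × b) / GCD(a, b)
LCM(36, 38) = (36 × 38) / 2
LCM(36, 38) = 1368 / 2
LCM(36, 38) = 684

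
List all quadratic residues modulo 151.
QRs mod 151: {1, 2, 4, 5, 8, 9, 10, 11, 16, 17, 18, 19, 20, 21, 22, 25, 29, 31, 32, 34, 36, 37, 38, 39, 40, 42, 43, 44, 45, 47, 49, 50, 55, 58, 59, 62, 64, 68, 69, 72, 74, 76, 78, 80, 81, 84, 85, 86, 88, 90, 91, 94, 95, 97, 98, 99, 100, 103, 105, 110, 116, 118, 121, 123, 124, 125, 127, 128, 136, 137, 138, 139, 144, 145, 148}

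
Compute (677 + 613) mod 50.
40

(677 + 613) = 1290
1290 mod 50 = 40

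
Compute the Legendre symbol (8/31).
(8/31) = 8^{15} mod 31 = 1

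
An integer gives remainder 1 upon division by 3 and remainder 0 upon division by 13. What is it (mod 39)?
M = 3 × 13 = 39. M₁ = 13, y₁ ≡ 1 (mod 3). M₂ = 3, y₂ ≡ 9 (mod 13). z = 1×13×1 + 0×3×9 ≡ 13 (mod 39). The smallest positive such number is 13.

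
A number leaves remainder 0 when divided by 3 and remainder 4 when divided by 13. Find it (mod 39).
M = 3 × 13 = 39. M₁ = 13, y₁ ≡ 1 (mod 3). M₂ = 3, y₂ ≡ 9 (mod 13). n = 0×13×1 + 4×3×9 ≡ 30 (mod 39)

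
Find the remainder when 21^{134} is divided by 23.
By Fermat: 21^{22} ≡ 1 (mod 23). 134 = 6×22 + 2. So 21^{134} ≡ 21^{2} ≡ 4 (mod 23)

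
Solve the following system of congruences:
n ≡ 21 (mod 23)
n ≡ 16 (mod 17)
67

Using the Chinese Remainder Theorem:
M = product of moduli = 391
For equation 1: M_1 = 17, 17 ≡ 17 (mod 23), inverse of 17 mod 23 is 19 (check: 17 × 19 = 323 ≡ 1 (mod 23))
For equation 2: M_2 = 23, 23 ≡ 6 (mod 17), inverse of 23 mod 17 is 3 (check: 6 × 3 = 18 ≡ 1 (mod 17))
Combine: n ≡ Σ r_i×M_i×(M_i⁻¹ mod m_i) = 21×17×19 + 16×23×3 = 6783 + 1104 = 7887
7887 mod 391 = 67
n ≡ 67 (mod 391)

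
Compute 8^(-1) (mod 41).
36

Using Extended Euclidean Algorithm:
gcd(8, 41) = 1
Bezout coefficients: 8 × -5 + 41 × 1 = 1
So 8 × -5 ≡ 1 (mod 41)
The inverse is -5 mod 41 = 36
Verification: 8 × 36 = 288 = 7 × 41 + 1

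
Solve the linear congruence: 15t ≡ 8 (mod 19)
17

Since gcd(15, 19) = 1 divides 8, a solution exists.
Multiply both sides by the inverse of 15 mod 19:
  15^(-1) mod 19 = 14
  x ≡ 14 × 8 ≡ 112 ≡ 17 (mod 19)
Verification: 15 × 17 = 255 = 13 × 19 + 8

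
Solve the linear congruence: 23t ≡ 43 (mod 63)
32

Since gcd(23, 63) = 1 divides 43, a solution exists.
Multiply both sides by the inverse of 23 mod 63:
  23^(-1) mod 63 = 11
  x ≡ 11 × 43 ≡ 473 ≡ 32 (mod 63)
Verification: 23 × 32 = 736 = 11 × 63 + 43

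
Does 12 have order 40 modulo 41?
p - 1 = 40 has prime divisors 2, 5. Check 12^(40/q) mod 41 for each: 12^(40/2) = 12^20 ≡ 40, 12^(40/5) = 12^8 ≡ 18 (mod 41). None of these is 1, so 12 has order 40 = φ(41), so it is a primitive root mod 41.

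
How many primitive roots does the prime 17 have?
Number of primitive roots mod 17 = φ(16) = 8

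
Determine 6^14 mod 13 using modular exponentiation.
Using Fermat: 6^{12} ≡ 1 (mod 13). 14 ≡ 2 (mod 12). So 6^{14} ≡ 6^{2} ≡ 10 (mod 13)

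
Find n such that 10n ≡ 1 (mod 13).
10^(-1) ≡ 4 (mod 13). Verification: 10 × 4 = 40 ≡ 1 (mod 13)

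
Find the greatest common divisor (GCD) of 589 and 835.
1

Using the Euclidean algorithm:
589 = 0 × 835 + 589
835 = 1 × 589 + 246
589 = 2 × 246 + 97
246 = 2 × 97 + 52
97 = 1 × 52 + 45
52 = 1 × 45 + 7
45 = 6 × 7 + 3
7 = 2 × 3 + 1
3 = 3 × 1 + 0

GCD(589, 835) = 1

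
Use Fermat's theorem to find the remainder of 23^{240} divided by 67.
15

By Fermat's Little Theorem, a^(p-1) ≡ 1 (mod p) for prime p and gcd(a, p) = 1
Here p = 67, so 23^66 ≡ 1 (mod 67)
We can reduce the exponent: 240 mod 66 = 42
So 23^240 ≡ 23^42 (mod 67)
Computing: 23^42 mod 67 = 15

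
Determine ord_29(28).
Powers of 28 mod 29: 28^1≡28, 28^2≡1. Order = 2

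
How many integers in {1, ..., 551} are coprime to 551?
504

Prime factorization: 551 = 19 × 29
Using the formula φ(n) = n × Π(1 - 1/p) for each prime factor p:
φ(551) = 551 × (1 - 1/19) × (1 - 1/29)
φ(551) = 504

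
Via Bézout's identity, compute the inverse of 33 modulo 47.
Extended GCD: 33(10) + 47(-7) = 1. So 33^(-1) ≡ 10 ≡ 10 (mod 47). Verify: 33 × 10 = 330 ≡ 1 (mod 47)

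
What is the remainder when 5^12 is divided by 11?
Using Fermat: 5^{10} ≡ 1 (mod 11). 12 ≡ 2 (mod 10). So 5^{12} ≡ 5^{2} ≡ 3 (mod 11)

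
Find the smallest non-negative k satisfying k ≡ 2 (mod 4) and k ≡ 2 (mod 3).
M = 4 × 3 = 12. M₁ = 3, y₁ ≡ 3 (mod 4). M₂ = 4, y₂ ≡ 1 (mod 3). k = 2×3×3 + 2×4×1 ≡ 2 (mod 12)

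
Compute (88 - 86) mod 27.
2

(88 - 86) = 2
2 mod 27 = 2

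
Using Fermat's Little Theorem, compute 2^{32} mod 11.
4

By Fermat's Little Theorem, a^(p-1) ≡ 1 (mod p) for prime p and gcd(a, p) = 1
Here p = 11, so 2^10 ≡ 1 (mod 11)
We can reduce the exponent: 32 mod 10 = 2
So 2^32 ≡ 2^2 (mod 11)
Computing: 2^2 mod 11 = 4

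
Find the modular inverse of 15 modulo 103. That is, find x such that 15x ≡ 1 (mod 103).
55

Using Extended Euclidean Algorithm:
gcd(15, 103) = 1
Bezout coefficients: 15 × -48 + 103 × 7 = 1
So 15 × -48 ≡ 1 (mod 103)
The inverse is -48 mod 103 = 55
Verification: 15 × 55 = 825 = 8 × 103 + 1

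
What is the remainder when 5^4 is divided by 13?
4 = 4 (binary 100). Repeated squaring mod 13: 5^1 ≡ 5; 5^2 ≡ 5² = 25 ≡ 12; 5^4 ≡ 12² = 144 ≡ 1. So 5^4 ≡ 1 (mod 13).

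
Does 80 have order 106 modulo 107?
p - 1 = 106 has prime divisors 2, 53. Check 80^(106/q) mod 107 for each: 80^(106/2) = 80^53 ≡ 106, 80^(106/53) = 80^2 ≡ 87 (mod 107). None of these is 1, so 80 has order 106 = φ(107), so it is a primitive root mod 107.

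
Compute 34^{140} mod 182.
92

Using successive squaring:
Binary expansion of 140: 10001100
Powers of 34 mod 182 (each is the square of the previous):
  34^1 ≡ 34 (mod 182)
  34^2 ≡ 34² = 1156 ≡ 64 (mod 182)
  34^4 ≡ 64² = 4096 ≡ 92 (mod 182)
  34^8 ≡ 92² = 8464 ≡ 92 (mod 182)
  34^16 ≡ 92² = 8464 ≡ 92 (mod 182)
  34^32 ≡ 92² = 8464 ≡ 92 (mod 182)
  34^64 ≡ 92² = 8464 ≡ 92 (mod 182)
  34^128 ≡ 92² = 8464 ≡ 92 (mod 182)
140 = 128 + 8 + 4, so 34^140 = 34^128 × 34^8 × 34^4 ≡ 92 × 92 × 92 (mod 182)
Multiplying step by step:
  92 × 92 = 8464 ≡ 92 (mod 182)
  92 × 92 = 8464 ≡ 92 (mod 182)
Result: 34^140 ≡ 92 (mod 182)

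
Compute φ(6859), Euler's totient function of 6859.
6498

Prime factorization: 6859 = 19^3
Using the formula φ(n) = n × Π(1 - 1/p) for each prime factor p:
φ(6859) = 6859 × (1 - 1/19)
φ(6859) = 6498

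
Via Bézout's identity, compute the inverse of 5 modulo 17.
Extended GCD: 5(7) + 17(-2) = 1. So 5^(-1) ≡ 7 ≡ 7 (mod 17). Verify: 5 × 7 = 35 ≡ 1 (mod 17)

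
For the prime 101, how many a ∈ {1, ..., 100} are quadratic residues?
For prime 101, there are (p-1)/2 = (101-1)/2 = 50 quadratic residues (excluding 0).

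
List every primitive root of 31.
Primitive roots mod 31: {3, 11, 12, 13, 17, 21, 22, 24}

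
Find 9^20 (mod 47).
Using repeated squaring. 20 = 16 + 4 (binary 10100). Repeated squaring mod 47: 9^1 ≡ 9; 9^2 ≡ 9² = 81 ≡ 34; 9^4 ≡ 34² = 1156 ≡ 28; 9^8 ≡ 28² = 784 ≡ 32; 9^16 ≡ 32² = 1024 ≡ 37. Multiply: 9^20 = 9^16 × 9^4 ≡ 37 × 28 (mod 47): 37 × 28 = 1036 ≡ 2. So 9^20 ≡ 2 (mod 47).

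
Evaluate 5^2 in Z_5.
5 ≡ 0 (mod 5). 2 = 2 (binary 10). Repeated squaring mod 5: 0^1 ≡ 0; 0^2 ≡ 0² = 0 ≡ 0. So 5^2 ≡ 0 (mod 5).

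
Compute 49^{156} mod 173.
36

Using successive squaring:
Binary expansion of 156: 10011100
Powers of 49 mod 173 (each is the square of the previous):
  49^1 ≡ 49 (mod 173)
  49^2 ≡ 49² = 2401 ≡ 152 (mod 173)
  49^4 ≡ 152² = 23104 ≡ 95 (mod 173)
  49^8 ≡ 95² = 9025 ≡ 29 (mod 173)
  49^16 ≡ 29² = 841 ≡ 149 (mod 173)
  49^32 ≡ 149² = 22201 ≡ 57 (mod 173)
  49^64 ≡ 57² = 3249 ≡ 135 (mod 173)
  49^128 ≡ 135² = 18225 ≡ 60 (mod 173)
156 = 128 + 16 + 8 + 4, so 49^156 = 49^128 × 49^16 × 49^8 × 49^4 ≡ 60 × 149 × 29 × 95 (mod 173)
Multiplying step by step:
  60 × 149 = 8940 ≡ 117 (mod 173)
  117 × 29 = 3393 ≡ 106 (mod 173)
  106 × 95 = 10070 ≡ 36 (mod 173)
Result: 49^156 ≡ 36 (mod 173)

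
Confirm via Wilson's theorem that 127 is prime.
(126)! mod 127 = 126. Since this equals -1 (mod 127), Wilson confirms 127 is prime.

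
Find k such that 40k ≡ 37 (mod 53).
42

Since gcd(40, 53) = 1 divides 37, a solution exists.
Multiply both sides by the inverse of 40 mod 53:
  40^(-1) mod 53 = 4
  x ≡ 4 × 37 ≡ 148 ≡ 42 (mod 53)
Verification: 40 × 42 = 1680 = 31 × 53 + 37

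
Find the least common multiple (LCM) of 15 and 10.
30

First find GCD(15, 10) using the Euclidean algorithm:
15 = 1 × 10 + 5
10 = 2 × 5 + 0
GCD(15, 10) = 5

LCM formula: LCM(a, b) = (a × b) / GCD(a, b)
LCM(15, 10) = (15 × 10) / 5
LCM(15, 10) = 150 / 5
LCM(15, 10) = 30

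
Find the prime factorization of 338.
2 × 13^2

Divide by primes starting from smallest:
338 ÷ 2 = 169
169 ÷ 13 = 13
13 ÷ 13 = 1

338 = 2 × 13^2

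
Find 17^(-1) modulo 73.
43

Using Extended Euclidean Algorithm:
gcd(17, 73) = 1
Bezout coefficients: 17 × -30 + 73 × 7 = 1
So 17 × -30 ≡ 1 (mod 73)
The inverse is -30 mod 73 = 43
Verification: 17 × 43 = 731 = 10 × 73 + 1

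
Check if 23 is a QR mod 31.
By Euler's criterion: 23^{15} ≡ 30 (mod 31). Since this equals -1 (≡ 30), 23 is not a QR.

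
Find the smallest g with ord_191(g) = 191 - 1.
p - 1 = 190 has prime divisors 2, 5, 19. h is a primitive root mod 191 iff h^(190/q) ≢ 1 (mod 191) for each such q.
h = 2: 2^95 ≡ 1, 2^38 ≡ 49, 2^10 ≡ 69 (mod 191); 2^95 ≡ 1, so not a primitive root.
h = 3: 3^95 ≡ 1, 3^38 ≡ 39, 3^10 ≡ 30 (mod 191); 3^95 ≡ 1, so not a primitive root.
h = 4: 4^95 ≡ 1, 4^38 ≡ 109, 4^10 ≡ 177 (mod 191); 4^95 ≡ 1, so not a primitive root.
h = 5: 5^95 ≡ 1, 5^38 ≡ 1, 5^10 ≡ 177 (mod 191); 5^95 ≡ 1, so not a primitive root.
h = 6: 6^95 ≡ 1, 6^38 ≡ 1, 6^10 ≡ 160 (mod 191); 6^95 ≡ 1, so not a primitive root.
h = 7: 7^95 ≡ 190, 7^38 ≡ 39, 7^10 ≡ 1 (mod 191); 7^10 ≡ 1, so not a primitive root.
h = 8: 8^95 ≡ 1, 8^38 ≡ 184, 8^10 ≡ 180 (mod 191); 8^95 ≡ 1, so not a primitive root.
h = 9: 9^95 ≡ 1, 9^38 ≡ 184, 9^10 ≡ 136 (mod 191); 9^95 ≡ 1, so not a primitive root.
h = 10: 10^95 ≡ 1, 10^38 ≡ 49, 10^10 ≡ 180 (mod 191); 10^95 ≡ 1, so not a primitive root.
h = 11: 11^95 ≡ 190, 11^38 ≡ 1, 11^10 ≡ 107 (mod 191); 11^38 ≡ 1, so not a primitive root.
h = 12: 12^95 ≡ 1, 12^38 ≡ 49, 12^10 ≡ 153 (mod 191); 12^95 ≡ 1, so not a primitive root.
h = 13: 13^95 ≡ 1, 13^38 ≡ 184, 13^10 ≡ 121 (mod 191); 13^95 ≡ 1, so not a primitive root.
h = 14: 14^95 ≡ 190, 14^38 ≡ 1, 14^10 ≡ 69 (mod 191); 14^38 ≡ 1, so not a primitive root.
h = 15: 15^95 ≡ 1, 15^38 ≡ 39, 15^10 ≡ 153 (mod 191); 15^95 ≡ 1, so not a primitive root.
h = 16: 16^95 ≡ 1, 16^38 ≡ 39, 16^10 ≡ 5 (mod 191); 16^95 ≡ 1, so not a primitive root.
h = 17: 17^95 ≡ 1, 17^38 ≡ 109, 17^10 ≡ 32 (mod 191); 17^95 ≡ 1, so not a primitive root.
h = 18: 18^95 ≡ 1, 18^38 ≡ 39, 18^10 ≡ 25 (mod 191); 18^95 ≡ 1, so not a primitive root.
h = 19: 19^95 ≡ 190, 19^38 ≡ 39, 19^10 ≡ 52 (mod 191); none is 1, so 19 has order 190 and is a primitive root.
The smallest primitive root mod 191 is g = 19.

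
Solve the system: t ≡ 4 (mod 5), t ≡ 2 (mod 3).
M = 5 × 3 = 15. M₁ = 3, y₁ ≡ 2 (mod 5). M₂ = 5, y₂ ≡ 2 (mod 3). t = 4×3×2 + 2×5×2 ≡ 14 (mod 15)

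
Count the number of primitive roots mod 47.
Number of primitive roots mod 47 = φ(46) = 22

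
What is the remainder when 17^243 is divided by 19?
Using Fermat: 17^{18} ≡ 1 (mod 19). 243 ≡ 9 (mod 18). So 17^{243} ≡ 17^{9} ≡ 1 (mod 19)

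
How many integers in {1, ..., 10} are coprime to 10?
4

Prime factorization: 10 = 2 × 5
Using the formula φ(n) = n × Π(1 - 1/p) for each prime factor p:
φ(10) = 10 × (1 - 1/2) × (1 - 1/5)
φ(10) = 4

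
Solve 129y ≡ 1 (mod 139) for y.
129^(-1) ≡ 125 (mod 139). Verification: 129 × 125 = 16125 ≡ 1 (mod 139)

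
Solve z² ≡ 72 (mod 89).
The square roots of 72 mod 89 are 61 and 28. Verify: 61² = 3721 ≡ 72 (mod 89)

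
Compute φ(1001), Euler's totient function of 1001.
720

Prime factorization: 1001 = 7 × 11 × 13
Using the formula φ(n) = n × Π(1 - 1/p) for each prime factor p:
φ(1001) = 1001 × (1 - 1/7) × (1 - 1/11) × (1 - 1/13)
φ(1001) = 720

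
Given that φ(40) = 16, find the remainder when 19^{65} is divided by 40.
By Euler: 19^{16} ≡ 1 (mod 40) since gcd(19, 40) = 1. 65 = 4×16 + 1. So 19^{65} ≡ 19^{1} ≡ 19 (mod 40)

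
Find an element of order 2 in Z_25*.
24 has order 2 mod 25 since 24^{2} ≡ 1 (mod 25) and no smaller power works.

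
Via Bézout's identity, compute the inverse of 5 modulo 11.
Extended GCD: 5(-2) + 11(1) = 1. So 5^(-1) ≡ 9 ≡ 9 (mod 11). Verify: 5 × 9 = 45 ≡ 1 (mod 11)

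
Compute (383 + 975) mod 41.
5

(383 + 975) = 1358
1358 mod 41 = 5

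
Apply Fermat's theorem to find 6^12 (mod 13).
By Fermat's Little Theorem, 6^{12} ≡ 1 (mod 13) since 13 is prime and gcd(6, 13) = 1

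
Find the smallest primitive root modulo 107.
2

A primitive root g modulo p has order p-1 = 106
Prime divisors of 106: [2, 53]
g is a primitive root iff g^(106/q) ≢ 1 (mod 107) for each prime divisor q
Testing small values:
  g = 2: 2^53 ≡ 106, 2^2 ≡ 4 (mod 107) → none is 1, primitive root!
The smallest primitive root is 2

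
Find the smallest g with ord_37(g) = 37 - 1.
p - 1 = 36 has prime divisors 2, 3. h is a primitive root mod 37 iff h^(36/q) ≢ 1 (mod 37) for each such q.
h = 2: 2^18 ≡ 36, 2^12 ≡ 26 (mod 37); none is 1, so 2 has order 36 and is a primitive root.
The smallest primitive root mod 37 is g = 2.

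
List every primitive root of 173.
Primitive roots mod 173: {2, 3, 5, 7, 8, 11, 12, 17, 18, 19, 20, 26, 27, 28, 30, 32, 39, 42, 44, 45, 46, 48, 50, 53, 58, 59, 61, 62, 63, 65, 66, 68, 69, 70, 71, 72, 74, 75, 76, 79, 82, 86, 87, 91, 94, 97, 98, 99, 101, 102, 103, 104, 105, 107, 108, 110, 111, 112, 114, 115, 120, 123, 125, 127, 128, 129, 131, 134, 141, 143, 145, 146, 147, 153, 154, 155, 156, 161, 162, 165, 166, 168, 170, 171}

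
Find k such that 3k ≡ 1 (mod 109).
3^(-1) ≡ 73 (mod 109). Verification: 3 × 73 = 219 ≡ 1 (mod 109)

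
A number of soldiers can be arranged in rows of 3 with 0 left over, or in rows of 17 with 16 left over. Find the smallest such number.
M = 3 × 17 = 51. M₁ = 17, y₁ ≡ 2 (mod 3). M₂ = 3, y₂ ≡ 6 (mod 17). x = 0×17×2 + 16×3×6 ≡ 33 (mod 51). The smallest positive such number is 33.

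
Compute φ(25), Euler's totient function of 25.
20

Prime factorization: 25 = 5^2
Using the formula φ(n) = n × Π(1 - 1/p) for each prime factor p:
φ(25) = 25 × (1 - 1/5)
φ(25) = 20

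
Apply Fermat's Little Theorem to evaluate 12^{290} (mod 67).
19

By Fermat's Little Theorem, a^(p-1) ≡ 1 (mod p) for prime p and gcd(a, p) = 1
Here p = 67, so 12^66 ≡ 1 (mod 67)
We can reduce the exponent: 290 mod 66 = 26
So 12^290 ≡ 12^26 (mod 67)
Computing: 12^26 mod 67 = 19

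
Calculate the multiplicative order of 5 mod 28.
Powers of 5 mod 28: 5^1≡5, 5^2≡25, 5^3≡13, 5^4≡9, 5^5≡17, 5^6≡1. Order = 6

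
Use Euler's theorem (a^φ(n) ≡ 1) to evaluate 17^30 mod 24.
By Euler: 17^{8} ≡ 1 (mod 24) since gcd(17, 24) = 1. 30 = 3×8 + 6. So 17^{30} ≡ 17^{6} ≡ 1 (mod 24)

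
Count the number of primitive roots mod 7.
Number of primitive roots mod 7 = φ(6) = 2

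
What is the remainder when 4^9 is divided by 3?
4 ≡ 1 (mod 3). 9 = 8 + 1 (binary 1001). Repeated squaring mod 3: 1^1 ≡ 1; 1^2 ≡ 1² = 1 ≡ 1; 1^4 ≡ 1² = 1 ≡ 1; 1^8 ≡ 1² = 1 ≡ 1. Multiply: 4^9 ≡ 1^8 × 1^1 ≡ 1 × 1 (mod 3): 1 × 1 = 1 ≡ 1. So 4^9 ≡ 1 (mod 3).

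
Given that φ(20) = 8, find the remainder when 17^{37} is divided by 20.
By Euler: 17^{8} ≡ 1 (mod 20) since gcd(17, 20) = 1. 37 = 4×8 + 5. So 17^{37} ≡ 17^{5} ≡ 17 (mod 20)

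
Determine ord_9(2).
Powers of 2 mod 9: 2^1≡2, 2^2≡4, 2^3≡8, 2^4≡7, 2^5≡5, 2^6≡1. Order = 6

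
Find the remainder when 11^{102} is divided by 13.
By Fermat: 11^{12} ≡ 1 (mod 13). 102 = 8×12 + 6. So 11^{102} ≡ 11^{6} ≡ 12 (mod 13)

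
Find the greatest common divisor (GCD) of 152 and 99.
1

Using the Euclidean algorithm:
152 = 1 × 99 + 53
99 = 1 × 53 + 46
53 = 1 × 46 + 7
46 = 6 × 7 + 4
7 = 1 × 4 + 3
4 = 1 × 3 + 1
3 = 3 × 1 + 0

GCD(152, 99) = 1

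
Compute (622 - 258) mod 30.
4

(622 - 258) = 364
364 mod 30 = 4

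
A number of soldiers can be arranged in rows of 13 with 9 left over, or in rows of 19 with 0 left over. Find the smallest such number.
M = 13 × 19 = 247. M₁ = 19, y₁ ≡ 11 (mod 13). M₂ = 13, y₂ ≡ 3 (mod 19). k = 9×19×11 + 0×13×3 ≡ 152 (mod 247). The smallest positive such number is 152.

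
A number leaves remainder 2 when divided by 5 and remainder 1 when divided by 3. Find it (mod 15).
M = 5 × 3 = 15. M₁ = 3, y₁ ≡ 2 (mod 5). M₂ = 5, y₂ ≡ 2 (mod 3). x = 2×3×2 + 1×5×2 ≡ 7 (mod 15)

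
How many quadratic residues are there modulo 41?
For prime 41, there are (p-1)/2 = (41-1)/2 = 20 quadratic residues (excluding 0).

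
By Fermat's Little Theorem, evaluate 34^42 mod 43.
By Fermat's Little Theorem, 34^{42} ≡ 1 (mod 43) since 43 is prime and gcd(34, 43) = 1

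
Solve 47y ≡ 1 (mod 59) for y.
54

Using Extended Euclidean Algorithm:
gcd(47, 59) = 1
Bezout coefficients: 47 × -5 + 59 × 4 = 1
So 47 × -5 ≡ 1 (mod 59)
The inverse is -5 mod 59 = 54
Verification: 47 × 54 = 2538 = 43 × 59 + 1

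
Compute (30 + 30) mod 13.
8

(30 + 30) = 60
60 mod 13 = 8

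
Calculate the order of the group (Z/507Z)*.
312

Prime factorization: 507 = 3 × 13^2
Using the formula φ(n) = n × Π(1 - 1/p) for each prime factor p:
φ(507) = 507 × (1 - 1/3) × (1 - 1/13)
φ(507) = 312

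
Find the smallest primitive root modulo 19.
p - 1 = 18 has prime divisors 2, 3. h is a primitive root mod 19 iff h^(18/q) ≢ 1 (mod 19) for each such q.
h = 2: 2^9 ≡ 18, 2^6 ≡ 7 (mod 19); none is 1, so 2 has order 18 and is a primitive root.
The smallest primitive root mod 19 is g = 2.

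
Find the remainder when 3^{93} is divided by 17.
By Fermat: 3^{16} ≡ 1 (mod 17). 93 = 5×16 + 13. So 3^{93} ≡ 3^{13} ≡ 12 (mod 17)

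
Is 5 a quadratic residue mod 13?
By Euler's criterion: 5^{6} ≡ 12 (mod 13). Since this equals -1 (≡ 12), 5 is not a QR.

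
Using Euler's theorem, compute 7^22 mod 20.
By Euler: 7^{8} ≡ 1 (mod 20) since gcd(7, 20) = 1. 22 = 2×8 + 6. So 7^{22} ≡ 7^{6} ≡ 9 (mod 20)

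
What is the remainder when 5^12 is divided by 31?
Using repeated squaring. 12 = 8 + 4 (binary 1100). Repeated squaring mod 31: 5^1 ≡ 5; 5^2 ≡ 5² = 25 ≡ 25; 5^4 ≡ 25² = 625 ≡ 5; 5^8 ≡ 5² = 25 ≡ 25. Multiply: 5^12 = 5^8 × 5^4 ≡ 25 × 5 (mod 31): 25 × 5 = 125 ≡ 1. So 5^12 ≡ 1 (mod 31).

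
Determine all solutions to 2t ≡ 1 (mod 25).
13

Since gcd(2, 25) = 1 divides 1, a solution exists.
Multiply both sides by the inverse of 2 mod 25:
  2^(-1) mod 25 = 13
  x ≡ 13 × 1 ≡ 13 ≡ 13 (mod 25)
Verification: 2 × 13 = 26 = 1 × 25 + 1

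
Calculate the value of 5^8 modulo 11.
8 = 8 (binary 1000). Repeated squaring mod 11: 5^1 ≡ 5; 5^2 ≡ 5² = 25 ≡ 3; 5^4 ≡ 3² = 9 ≡ 9; 5^8 ≡ 9² = 81 ≡ 4. So 5^8 ≡ 4 (mod 11).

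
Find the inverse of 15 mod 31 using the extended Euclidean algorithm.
Extended GCD: 15(-2) + 31(1) = 1. So 15^(-1) ≡ 29 ≡ 29 (mod 31). Verify: 15 × 29 = 435 ≡ 1 (mod 31)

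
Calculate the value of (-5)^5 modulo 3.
(-5) ≡ 1 (mod 3). 5 = 4 + 1 (binary 101). Repeated squaring mod 3: 1^1 ≡ 1; 1^2 ≡ 1² = 1 ≡ 1; 1^4 ≡ 1² = 1 ≡ 1. Multiply: (-5)^5 ≡ 1^4 × 1^1 ≡ 1 × 1 (mod 3): 1 × 1 = 1 ≡ 1. So (-5)^5 ≡ 1 (mod 3).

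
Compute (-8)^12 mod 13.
Using Fermat: (-8)^{12} ≡ 1 (mod 13). 12 ≡ 0 (mod 12). So (-8)^{12} ≡ (-8)^{0} ≡ 1 (mod 13)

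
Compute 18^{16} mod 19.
1

Using successive squaring:
Binary expansion of 16: 10000
Powers of 18 mod 19 (each is the square of the previous):
  18^1 ≡ 18 (mod 19)
  18^2 ≡ 18² = 324 ≡ 1 (mod 19)
  18^4 ≡ 1² = 1 ≡ 1 (mod 19)
  18^8 ≡ 1² = 1 ≡ 1 (mod 19)
  18^16 ≡ 1² = 1 ≡ 1 (mod 19)
16 is a power of 2, so 18^16 is the last square: ≡ 1 (mod 19)
Result: 18^16 ≡ 1 (mod 19)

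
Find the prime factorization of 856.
2^3 × 107

Divide by primes starting from smallest:
856 ÷ 2 = 428
428 ÷ 2 = 214
214 ÷ 2 = 107
107 ÷ 107 = 1

856 = 2^3 × 107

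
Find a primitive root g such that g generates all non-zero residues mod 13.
p - 1 = 12 has prime divisors 2, 3. h is a primitive root mod 13 iff h^(12/q) ≢ 1 (mod 13) for each such q.
h = 2: 2^6 ≡ 12, 2^4 ≡ 3 (mod 13); none is 1, so 2 has order 12 and is a primitive root.
The smallest primitive root mod 13 is g = 2.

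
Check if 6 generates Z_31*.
p - 1 = 30 has prime divisors 2, 3, 5. Check 6^(30/q) mod 31 for each: 6^(30/2) = 6^15 ≡ 30, 6^(30/3) = 6^10 ≡ 25, 6^(30/5) = 6^6 ≡ 1 (mod 31). Since 6^6 ≡ 1 (mod 31), the order of 6 divides 6 (in fact the order is 6) ≠ 30, so it is not a primitive root.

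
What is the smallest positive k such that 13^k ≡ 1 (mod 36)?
Powers of 13 mod 36: 13^1≡13, 13^2≡25, 13^3≡1. Order = 3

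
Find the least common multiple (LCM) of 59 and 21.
1239

First find GCD(59, 21) using the Euclidean algorithm:
59 = 2 × 21 + 17
21 = 1 × 17 + 4
17 = 4 × 4 + 1
4 = 4 × 1 + 0
GCD(59, 21) = 1

LCM formula: LCM(a, b) = (a × b) / GCD(a, b)
LCM(59, 21) = (59 × 21) / 1
LCM(59, 21) = 1239 / 1
LCM(59, 21) = 1239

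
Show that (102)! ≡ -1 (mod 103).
(102)! mod 103 = 102. Since this equals -1 (mod 103), Wilson confirms 103 is prime.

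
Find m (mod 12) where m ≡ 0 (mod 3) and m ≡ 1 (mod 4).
M = 3 × 4 = 12. M₁ = 4, y₁ ≡ 1 (mod 3). M₂ = 3, y₂ ≡ 3 (mod 4). m = 0×4×1 + 1×3×3 ≡ 9 (mod 12)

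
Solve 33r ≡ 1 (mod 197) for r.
33^(-1) ≡ 6 (mod 197). Verification: 33 × 6 = 198 ≡ 1 (mod 197)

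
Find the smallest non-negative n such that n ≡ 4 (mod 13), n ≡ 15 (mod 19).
186

Using the Chinese Remainder Theorem:
M = product of moduli = 247
For equation 1: M_1 = 19, 19 ≡ 6 (mod 13), inverse of 19 mod 13 is 11 (check: 6 × 11 = 66 ≡ 1 (mod 13))
For equation 2: M_2 = 13, 13 ≡ 13 (mod 19), inverse of 13 mod 19 is 3 (check: 13 × 3 = 39 ≡ 1 (mod 19))
Combine: n ≡ Σ r_i×M_i×(M_i⁻¹ mod m_i) = 4×19×11 + 15×13×3 = 836 + 585 = 1421
1421 mod 247 = 186
n ≡ 186 (mod 247)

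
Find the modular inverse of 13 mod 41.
13^(-1) ≡ 19 (mod 41). Verification: 13 × 19 = 247 ≡ 1 (mod 41)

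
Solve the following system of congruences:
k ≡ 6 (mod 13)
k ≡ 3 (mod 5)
58

Using the Chinese Remainder Theorem:
M = product of moduli = 65
For equation 1: M_1 = 5, 5 ≡ 5 (mod 13), inverse of 5 mod 13 is 8 (check: 5 × 8 = 40 ≡ 1 (mod 13))
For equation 2: M_2 = 13, 13 ≡ 3 (mod 5), inverse of 13 mod 5 is 2 (check: 3 × 2 = 6 ≡ 1 (mod 5))
Combine: k ≡ Σ r_i×M_i×(M_i⁻¹ mod m_i) = 6×5×8 + 3×13×2 = 240 + 78 = 318
318 mod 65 = 58
k ≡ 58 (mod 65)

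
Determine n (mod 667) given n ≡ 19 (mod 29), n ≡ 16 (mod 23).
338

Using the Chinese Remainder Theorem:
M = product of moduli = 667
For equation 1: M_1 = 23, 23 ≡ 23 (mod 29), inverse of 23 mod 29 is 24 (check: 23 × 24 = 552 ≡ 1 (mod 29))
For equation 2: M_2 = 29, 29 ≡ 6 (mod 23), inverse of 29 mod 23 is 4 (check: 6 × 4 = 24 ≡ 1 (mod 23))
Combine: n ≡ Σ r_i×M_i×(M_i⁻¹ mod m_i) = 19×23×24 + 16×29×4 = 10488 + 1856 = 12344
12344 mod 667 = 338
n ≡ 338 (mod 667)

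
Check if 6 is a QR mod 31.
By Euler's criterion: 6^{15} ≡ 30 (mod 31). Since this equals -1 (≡ 30), 6 is not a QR.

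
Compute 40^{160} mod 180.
40

Using successive squaring:
Binary expansion of 160: 10100000
Powers of 40 mod 180 (each is the square of the previous):
  40^1 ≡ 40 (mod 180)
  40^2 ≡ 40² = 1600 ≡ 160 (mod 180)
  40^4 ≡ 160² = 25600 ≡ 40 (mod 180)
  40^8 ≡ 40² = 1600 ≡ 160 (mod 180)
  40^16 ≡ 160² = 25600 ≡ 40 (mod 180)
  40^32 ≡ 40² = 1600 ≡ 160 (mod 180)
  40^64 ≡ 160² = 25600 ≡ 40 (mod 180)
  40^128 ≡ 40² = 1600 ≡ 160 (mod 180)
160 = 128 + 32, so 40^160 = 40^128 × 40^32 ≡ 160 × 160 (mod 180)
Multiplying step by step:
  160 × 160 = 25600 ≡ 40 (mod 180)
Result: 40^160 ≡ 40 (mod 180)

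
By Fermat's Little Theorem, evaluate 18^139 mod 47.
By Fermat: 18^{46} ≡ 1 (mod 47). 139 = 3×46 + 1. So 18^{139} ≡ 18^{1} ≡ 18 (mod 47)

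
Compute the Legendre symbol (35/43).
(35/43) = 35^{21} mod 43 = 1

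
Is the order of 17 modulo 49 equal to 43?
No, the actual order is 42, not 43.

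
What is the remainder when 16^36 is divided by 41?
Using repeated squaring. 36 = 32 + 4 (binary 100100). Repeated squaring mod 41: 16^1 ≡ 16; 16^2 ≡ 16² = 256 ≡ 10; 16^4 ≡ 10² = 100 ≡ 18; 16^8 ≡ 18² = 324 ≡ 37; 16^16 ≡ 37² = 1369 ≡ 16; 16^32 ≡ 16² = 256 ≡ 10. Multiply: 16^36 = 16^32 × 16^4 ≡ 10 × 18 (mod 41): 10 × 18 = 180 ≡ 16. So 16^36 ≡ 16 (mod 41).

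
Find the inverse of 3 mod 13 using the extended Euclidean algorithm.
Extended GCD: 3(-4) + 13(1) = 1. So 3^(-1) ≡ 9 ≡ 9 (mod 13). Verify: 3 × 9 = 27 ≡ 1 (mod 13)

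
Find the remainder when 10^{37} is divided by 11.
By Fermat: 10^{10} ≡ 1 (mod 11). 37 = 3×10 + 7. So 10^{37} ≡ 10^{7} ≡ 10 (mod 11)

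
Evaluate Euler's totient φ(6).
2

Prime factorization: 6 = 2 × 3
Using the formula φ(n) = n × Π(1 - 1/p) for each prime factor p:
φ(6) = 6 × (1 - 1/2) × (1 - 1/3)
φ(6) = 2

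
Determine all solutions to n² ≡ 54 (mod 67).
The square roots of 54 mod 67 are 56 and 11. Verify: 56² = 3136 ≡ 54 (mod 67)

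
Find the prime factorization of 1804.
2^2 × 11 × 41

Divide by primes starting from smallest:
1804 ÷ 2 = 902
902 ÷ 2 = 451
451 ÷ 11 = 41
41 ÷ 41 = 1

1804 = 2^2 × 11 × 41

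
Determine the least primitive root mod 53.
p - 1 = 52 has prime divisors 2, 13. h is a primitive root mod 53 iff h^(52/q) ≢ 1 (mod 53) for each such q.
h = 2: 2^26 ≡ 52, 2^4 ≡ 16 (mod 53); none is 1, so 2 has order 52 and is a primitive root.
The smallest primitive root mod 53 is g = 2.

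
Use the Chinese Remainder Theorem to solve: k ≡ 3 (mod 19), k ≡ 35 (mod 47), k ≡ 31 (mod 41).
33405

Using the Chinese Remainder Theorem:
M = product of moduli = 36613
For equation 1: M_1 = 1927, 1927 ≡ 8 (mod 19), inverse of 1927 mod 19 is 12 (check: 8 × 12 = 96 ≡ 1 (mod 19))
For equation 2: M_2 = 779, 779 ≡ 27 (mod 47), inverse of 779 mod 47 is 7 (check: 27 × 7 = 189 ≡ 1 (mod 47))
For equation 3: M_3 = 893, 893 ≡ 32 (mod 41), inverse of 893 mod 41 is 9 (check: 32 × 9 = 288 ≡ 1 (mod 41))
Combine: k ≡ Σ r_i×M_i×(M_i⁻¹ mod m_i) = 3×1927×12 + 35×779×7 + 31×893×9 = 69372 + 190855 + 249147 = 509374
509374 mod 36613 = 33405
k ≡ 33405 (mod 36613)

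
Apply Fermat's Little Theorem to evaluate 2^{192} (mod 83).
10

By Fermat's Little Theorem, a^(p-1) ≡ 1 (mod p) for prime p and gcd(a, p) = 1
Here p = 83, so 2^82 ≡ 1 (mod 83)
We can reduce the exponent: 192 mod 82 = 28
So 2^192 ≡ 2^28 (mod 83)
Computing: 2^28 mod 83 = 10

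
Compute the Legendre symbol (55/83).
(55/83) = 55^{41} mod 83 = -1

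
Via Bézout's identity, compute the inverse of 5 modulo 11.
Extended GCD: 5(-2) + 11(1) = 1. So 5^(-1) ≡ 9 ≡ 9 (mod 11). Verify: 5 × 9 = 45 ≡ 1 (mod 11)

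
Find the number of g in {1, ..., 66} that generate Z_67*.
Number of primitive roots mod 67 = φ(66) = 20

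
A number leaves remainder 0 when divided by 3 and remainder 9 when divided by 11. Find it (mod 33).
M = 3 × 11 = 33. M₁ = 11, y₁ ≡ 2 (mod 3). M₂ = 3, y₂ ≡ 4 (mod 11). n = 0×11×2 + 9×3×4 ≡ 9 (mod 33)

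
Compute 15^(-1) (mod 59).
4

Using Extended Euclidean Algorithm:
gcd(15, 59) = 1
Bezout coefficients: 15 × 4 + 59 × -1 = 1
So 15 × 4 ≡ 1 (mod 59)
The inverse is 4 mod 59 = 4
Verification: 15 × 4 = 60 = 1 × 59 + 1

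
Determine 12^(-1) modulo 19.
12^(-1) ≡ 8 (mod 19). Verification: 12 × 8 = 96 ≡ 1 (mod 19)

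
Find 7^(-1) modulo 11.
8

Using Extended Euclidean Algorithm:
gcd(7, 11) = 1
Bezout coefficients: 7 × -3 + 11 × 2 = 1
So 7 × -3 ≡ 1 (mod 11)
The inverse is -3 mod 11 = 8
Verification: 7 × 8 = 56 = 5 × 11 + 1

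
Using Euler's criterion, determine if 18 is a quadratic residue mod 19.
By Euler's criterion: 18^{9} ≡ 18 (mod 19). Since this equals -1 (≡ 18), 18 is not a QR.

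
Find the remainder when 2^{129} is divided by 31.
By Fermat: 2^{30} ≡ 1 (mod 31). 129 = 4×30 + 9. So 2^{129} ≡ 2^{9} ≡ 16 (mod 31)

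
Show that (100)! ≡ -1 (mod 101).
(100)! mod 101 = 100. Since this equals -1 (mod 101), Wilson confirms 101 is prime.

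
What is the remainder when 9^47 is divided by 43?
Using Fermat: 9^{42} ≡ 1 (mod 43). 47 ≡ 5 (mod 42). So 9^{47} ≡ 9^{5} ≡ 10 (mod 43)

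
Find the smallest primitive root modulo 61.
p - 1 = 60 has prime divisors 2, 3, 5. h is a primitive root mod 61 iff h^(60/q) ≢ 1 (mod 61) for each such q.
h = 2: 2^30 ≡ 60, 2^20 ≡ 47, 2^12 ≡ 9 (mod 61); none is 1, so 2 has order 60 and is a primitive root.
The smallest primitive root mod 61 is g = 2.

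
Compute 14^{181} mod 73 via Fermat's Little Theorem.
59

By Fermat's Little Theorem, a^(p-1) ≡ 1 (mod p) for prime p and gcd(a, p) = 1
Here p = 73, so 14^72 ≡ 1 (mod 73)
We can reduce the exponent: 181 mod 72 = 37
So 14^181 ≡ 14^37 (mod 73)
Computing: 14^37 mod 73 = 59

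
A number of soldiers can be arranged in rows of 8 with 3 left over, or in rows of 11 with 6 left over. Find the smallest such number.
M = 8 × 11 = 88. M₁ = 11, y₁ ≡ 3 (mod 8). M₂ = 8, y₂ ≡ 7 (mod 11). y = 3×11×3 + 6×8×7 ≡ 83 (mod 88). The smallest positive such number is 83.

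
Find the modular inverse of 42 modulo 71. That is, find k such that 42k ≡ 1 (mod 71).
22

Using Extended Euclidean Algorithm:
gcd(42, 71) = 1
Bezout coefficients: 42 × 22 + 71 × -13 = 1
So 42 × 22 ≡ 1 (mod 71)
The inverse is 22 mod 71 = 22
Verification: 42 × 22 = 924 = 13 × 71 + 1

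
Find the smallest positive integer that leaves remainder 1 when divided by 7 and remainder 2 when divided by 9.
M = 7 × 9 = 63. M₁ = 9, y₁ ≡ 4 (mod 7). M₂ = 7, y₂ ≡ 4 (mod 9). z = 1×9×4 + 2×7×4 ≡ 29 (mod 63). The smallest positive such number is 29.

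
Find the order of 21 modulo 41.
Powers of 21 mod 41: 21^1≡21, 21^2≡31, 21^3≡36, 21^4≡18, 21^5≡9, 21^6≡25, 21^7≡33, 21^8≡37, 21^9≡39, 21^10≡40, 21^11≡20, 21^12≡10, 21^13≡5, 21^14≡23, 21^15≡32, 21^16≡16, 21^17≡8, 21^18≡4, 21^19≡2, 21^20≡1. Order = 20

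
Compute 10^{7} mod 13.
10

Using successive squaring:
Binary expansion of 7: 111
Powers of 10 mod 13 (each is the square of the previous):
  10^1 ≡ 10 (mod 13)
  10^2 ≡ 10² = 100 ≡ 9 (mod 13)
  10^4 ≡ 9² = 81 ≡ 3 (mod 13)
7 = 4 + 2 + 1, so 10^7 = 10^4 × 10^2 × 10^1 ≡ 3 × 9 × 10 (mod 13)
Multiplying step by step:
  3 × 9 = 27 ≡ 1 (mod 13)
  1 × 10 = 10 ≡ 10 (mod 13)
Result: 10^7 ≡ 10 (mod 13)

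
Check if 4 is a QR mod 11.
By Euler's criterion: 4^{5} ≡ 1 (mod 11). Since this equals 1, 4 is a QR.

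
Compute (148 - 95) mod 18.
17

(148 - 95) = 53
53 mod 18 = 17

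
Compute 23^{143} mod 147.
74

Using successive squaring:
Binary expansion of 143: 10001111
Powers of 23 mod 147 (each is the square of the previous):
  23^1 ≡ 23 (mod 147)
  23^2 ≡ 23² = 529 ≡ 88 (mod 147)
  23^4 ≡ 88² = 7744 ≡ 100 (mod 147)
  23^8 ≡ 100² = 10000 ≡ 4 (mod 147)
  23^16 ≡ 4² = 16 ≡ 16 (mod 147)
  23^32 ≡ 16² = 256 ≡ 109 (mod 147)
  23^64 ≡ 109² = 11881 ≡ 121 (mod 147)
  23^128 ≡ 121² = 14641 ≡ 88 (mod 147)
143 = 128 + 8 + 4 + 2 + 1, so 23^143 = 23^128 × 23^8 × 23^4 × 23^2 × 23^1 ≡ 88 × 4 × 100 × 88 × 23 (mod 147)
Multiplying step by step:
  88 × 4 = 352 ≡ 58 (mod 147)
  58 × 100 = 5800 ≡ 67 (mod 147)
  67 × 88 = 5896 ≡ 16 (mod 147)
  16 × 23 = 368 ≡ 74 (mod 147)
Result: 23^143 ≡ 74 (mod 147)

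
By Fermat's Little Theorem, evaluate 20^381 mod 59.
By Fermat: 20^{58} ≡ 1 (mod 59). 381 = 6×58 + 33. So 20^{381} ≡ 20^{33} ≡ 51 (mod 59)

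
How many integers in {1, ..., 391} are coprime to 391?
352

Prime factorization: 391 = 17 × 23
Using the formula φ(n) = n × Π(1 - 1/p) for each prime factor p:
φ(391) = 391 × (1 - 1/17) × (1 - 1/23)
φ(391) = 352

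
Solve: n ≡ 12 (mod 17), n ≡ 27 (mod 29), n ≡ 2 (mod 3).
M = 17 × 29 × 3 = 1479. M₁ = 87, y₁ ≡ 9 (mod 17). M₂ = 51, y₂ ≡ 4 (mod 29). M₃ = 493, y₃ ≡ 1 (mod 3). n = 12×87×9 + 27×51×4 + 2×493×1 ≡ 1100 (mod 1479)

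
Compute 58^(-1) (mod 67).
52

Using Extended Euclidean Algorithm:
gcd(58, 67) = 1
Bezout coefficients: 58 × -15 + 67 × 13 = 1
So 58 × -15 ≡ 1 (mod 67)
The inverse is -15 mod 67 = 52
Verification: 58 × 52 = 3016 = 45 × 67 + 1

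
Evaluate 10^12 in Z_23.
Using repeated squaring. 12 = 8 + 4 (binary 1100). Repeated squaring mod 23: 10^1 ≡ 10; 10^2 ≡ 10² = 100 ≡ 8; 10^4 ≡ 8² = 64 ≡ 18; 10^8 ≡ 18² = 324 ≡ 2. Multiply: 10^12 = 10^8 × 10^4 ≡ 2 × 18 (mod 23): 2 × 18 = 36 ≡ 13. So 10^12 ≡ 13 (mod 23).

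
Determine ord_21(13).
Powers of 13 mod 21: 13^1≡13, 13^2≡1. Order = 2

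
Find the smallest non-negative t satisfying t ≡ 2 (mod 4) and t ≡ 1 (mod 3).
M = 4 × 3 = 12. M₁ = 3, y₁ ≡ 3 (mod 4). M₂ = 4, y₂ ≡ 1 (mod 3). t = 2×3×3 + 1×4×1 ≡ 10 (mod 12)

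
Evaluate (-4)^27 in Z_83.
Using repeated squaring. (-4) ≡ 79 (mod 83). 27 = 16 + 8 + 2 + 1 (binary 11011). Repeated squaring mod 83: 79^1 ≡ 79; 79^2 ≡ 79² = 6241 ≡ 16; 79^4 ≡ 16² = 256 ≡ 7; 79^8 ≡ 7² = 49 ≡ 49; 79^16 ≡ 49² = 2401 ≡ 77. Multiply: (-4)^27 ≡ 79^16 × 79^8 × 79^2 × 79^1 ≡ 77 × 49 × 16 × 79 (mod 83): 77 × 49 = 3773 ≡ 38; 38 × 16 = 608 ≡ 27; 27 × 79 = 2133 ≡ 58. So (-4)^27 ≡ 58 (mod 83).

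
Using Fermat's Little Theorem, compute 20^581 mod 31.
By Fermat: 20^{30} ≡ 1 (mod 31). 581 ≡ 11 (mod 30). So 20^{581} ≡ 20^{11} ≡ 7 (mod 31)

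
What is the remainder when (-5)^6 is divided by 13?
(-5) ≡ 8 (mod 13). 6 = 4 + 2 (binary 110). Repeated squaring mod 13: 8^1 ≡ 8; 8^2 ≡ 8² = 64 ≡ 12; 8^4 ≡ 12² = 144 ≡ 1. Multiply: (-5)^6 ≡ 8^4 × 8^2 ≡ 1 × 12 (mod 13): 1 × 12 = 12 ≡ 12. So (-5)^6 ≡ 12 (mod 13).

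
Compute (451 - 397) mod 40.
14

(451 - 397) = 54
54 mod 40 = 14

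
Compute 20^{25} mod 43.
3

Using successive squaring:
Binary expansion of 25: 11001
Powers of 20 mod 43 (each is the square of the previous):
  20^1 ≡ 20 (mod 43)
  20^2 ≡ 20² = 400 ≡ 13 (mod 43)
  20^4 ≡ 13² = 169 ≡ 40 (mod 43)
  20^8 ≡ 40² = 1600 ≡ 9 (mod 43)
  20^16 ≡ 9² = 81 ≡ 38 (mod 43)
25 = 16 + 8 + 1, so 20^25 = 20^16 × 20^8 × 20^1 ≡ 38 × 9 × 20 (mod 43)
Multiplying step by step:
  38 × 9 = 342 ≡ 41 (mod 43)
  41 × 20 = 820 ≡ 3 (mod 43)
Result: 20^25 ≡ 3 (mod 43)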